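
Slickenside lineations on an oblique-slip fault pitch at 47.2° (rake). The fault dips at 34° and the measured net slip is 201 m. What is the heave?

122 m

dip-slip = net slip × sin(rake) = 201 m × sin(47.2°) = 147.5 m
heave = dip-slip × cos(dip) = 147.5 × cos(34°) = 122 m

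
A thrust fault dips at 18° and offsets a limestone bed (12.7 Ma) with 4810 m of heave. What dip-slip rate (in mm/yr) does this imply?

0.398 mm/yr

dip-slip = heave / cos(dip) = 4810 m / cos(18°) = 5058 m
rate = 5058 m / 12.7 Ma = 0.000398 m/yr = 0.398 mm/yr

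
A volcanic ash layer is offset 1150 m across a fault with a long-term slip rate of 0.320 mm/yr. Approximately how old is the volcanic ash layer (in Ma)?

3.59 Ma

age = offset / rate = 1150 m / (0.320 mm/yr) = 3.59e+06 yr = 3.59 Ma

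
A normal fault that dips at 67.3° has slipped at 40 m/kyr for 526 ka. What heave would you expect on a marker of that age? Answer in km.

8.12 km

dip-slip = rate × time = 40 m/kyr × 526 ka = 21040 m
heave = dip-slip × cos(dip) = 21040 × cos(67.3°) = 8120 m = 8.12 km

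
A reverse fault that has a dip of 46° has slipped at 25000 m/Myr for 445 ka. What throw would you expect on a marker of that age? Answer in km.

8 km

dip-slip = rate × time = 25000 m/Myr × 445 ka = 11120 m
throw = dip-slip × sin(dip) = 11120 × sin(46°) = 8000 m = 8 km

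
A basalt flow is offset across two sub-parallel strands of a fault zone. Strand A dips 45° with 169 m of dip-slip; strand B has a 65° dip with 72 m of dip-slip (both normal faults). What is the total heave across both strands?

heave_A = 169 × cos(45°) = 119.5 m
heave_B = 72 × cos(65°) = 30.43 m
total = 119.5 + 30.43 = 150 m

150 m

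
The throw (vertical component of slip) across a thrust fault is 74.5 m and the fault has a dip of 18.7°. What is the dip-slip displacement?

232 m

dip-slip = throw / sin(dip) = 74.5 / sin(18.7°) = 232 m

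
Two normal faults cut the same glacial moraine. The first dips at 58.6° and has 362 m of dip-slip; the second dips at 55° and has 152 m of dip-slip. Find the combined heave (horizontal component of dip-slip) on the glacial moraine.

276 m

heave_A = 362 × cos(58.6°) = 188.6 m
heave_B = 152 × cos(55°) = 87.18 m
total = 188.6 + 87.18 = 276 m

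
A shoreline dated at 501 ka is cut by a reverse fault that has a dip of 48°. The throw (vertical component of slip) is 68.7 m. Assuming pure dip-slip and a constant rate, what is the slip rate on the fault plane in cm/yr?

0.0185 cm/yr

dip-slip = throw / sin(dip) = 68.7 m / sin(48°) = 92.44 m
rate = 92.44 m / 501 ka = 0.000185 m/yr = 0.0185 cm/yr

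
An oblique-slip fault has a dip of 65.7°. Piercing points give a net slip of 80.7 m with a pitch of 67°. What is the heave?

30.6 m

dip-slip = net slip × sin(rake) = 80.7 m × sin(67°) = 74.28 m
heave = dip-slip × cos(dip) = 74.28 × cos(65.7°) = 30.6 m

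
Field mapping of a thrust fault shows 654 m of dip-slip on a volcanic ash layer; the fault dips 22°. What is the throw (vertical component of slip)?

throw = dip-slip × sin(dip) = 654 m × sin(22°) = 245 m

245 m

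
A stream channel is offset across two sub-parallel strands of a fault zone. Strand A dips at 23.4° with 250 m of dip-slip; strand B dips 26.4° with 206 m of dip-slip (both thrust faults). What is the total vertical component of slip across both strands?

191 m

throw_A = 250 × sin(23.4°) = 99.29 m
throw_B = 206 × sin(26.4°) = 91.59 m
total = 99.29 + 91.59 = 191 m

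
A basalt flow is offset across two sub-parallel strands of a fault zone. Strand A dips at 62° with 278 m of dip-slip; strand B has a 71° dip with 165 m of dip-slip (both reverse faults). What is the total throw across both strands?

throw_A = 278 × sin(62°) = 245.5 m
throw_B = 165 × sin(71°) = 156 m
total = 245.5 + 156 = 401 m

401 m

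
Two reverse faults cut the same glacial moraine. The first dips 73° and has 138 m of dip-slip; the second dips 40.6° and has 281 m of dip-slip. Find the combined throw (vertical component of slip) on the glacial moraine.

throw_A = 138 × sin(73°) = 132 m
throw_B = 281 × sin(40.6°) = 182.9 m
total = 132 + 182.9 = 315 m

315 m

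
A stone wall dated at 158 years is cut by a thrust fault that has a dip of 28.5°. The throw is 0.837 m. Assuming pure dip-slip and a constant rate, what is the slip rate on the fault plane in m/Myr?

11100 m/Myr

dip-slip = throw / sin(dip) = 0.837 m / sin(28.5°) = 1.754 m
rate = 1.754 m / 158 years = 0.0111 m/yr = 11100 m/Myr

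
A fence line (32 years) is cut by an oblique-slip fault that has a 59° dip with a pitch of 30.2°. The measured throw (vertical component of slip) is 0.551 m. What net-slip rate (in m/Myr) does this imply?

dip-slip = throw / sin(dip) = 0.551 / sin(59°) = 0.6428 m
net slip = dip-slip / sin(rake) = 0.6428 / sin(30.2°) = 1.278 m
rate = 1.278 m / 32 years = 0.0399 m/yr = 39900 m/Myr

39900 m/Myr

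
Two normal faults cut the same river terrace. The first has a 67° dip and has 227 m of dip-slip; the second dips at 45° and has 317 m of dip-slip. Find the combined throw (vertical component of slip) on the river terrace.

433 m

throw_A = 227 × sin(67°) = 209 m
throw_B = 317 × sin(45°) = 224.2 m
total = 209 + 224.2 = 433 m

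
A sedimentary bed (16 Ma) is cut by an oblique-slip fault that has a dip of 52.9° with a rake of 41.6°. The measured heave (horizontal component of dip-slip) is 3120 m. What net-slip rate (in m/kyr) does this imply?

dip-slip = heave / cos(dip) = 3120 / cos(52.9°) = 5172 m
net slip = dip-slip / sin(rake) = 5172 / sin(41.6°) = 7791 m
rate = 7791 m / 16 Ma = 0.000487 m/yr = 0.487 m/kyr

0.487 m/kyr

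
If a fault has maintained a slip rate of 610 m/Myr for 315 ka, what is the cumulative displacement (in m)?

192 m

slip = rate × time = 610 m/Myr × 315 ka = 192 m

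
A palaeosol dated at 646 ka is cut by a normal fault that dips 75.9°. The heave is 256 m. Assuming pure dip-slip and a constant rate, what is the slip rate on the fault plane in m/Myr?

dip-slip = heave / cos(dip) = 256 m / cos(75.9°) = 1051 m
rate = 1051 m / 646 ka = 0.00163 m/yr = 1630 m/Myr

1630 m/Myr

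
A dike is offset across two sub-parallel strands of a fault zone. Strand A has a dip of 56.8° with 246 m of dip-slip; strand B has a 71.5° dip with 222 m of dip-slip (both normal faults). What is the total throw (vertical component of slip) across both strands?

throw_A = 246 × sin(56.8°) = 205.8 m
throw_B = 222 × sin(71.5°) = 210.5 m
total = 205.8 + 210.5 = 416 m

416 m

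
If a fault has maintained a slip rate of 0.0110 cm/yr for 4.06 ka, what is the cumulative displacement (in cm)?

44.7 cm

slip = rate × time = 0.0110 cm/yr × 4.06 ka = 0.447 m = 44.7 cm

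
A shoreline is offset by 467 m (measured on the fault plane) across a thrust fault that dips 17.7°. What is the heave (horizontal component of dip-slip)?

445 m

heave = dip-slip × cos(dip) = 467 m × cos(17.7°) = 445 m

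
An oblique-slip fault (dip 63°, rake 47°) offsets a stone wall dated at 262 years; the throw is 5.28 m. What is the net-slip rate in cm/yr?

3.09 cm/yr

dip-slip = throw / sin(dip) = 5.28 / sin(63°) = 5.926 m
net slip = dip-slip / sin(rake) = 5.926 / sin(47°) = 8.103 m
rate = 8.103 m / 262 years = 0.0309 m/yr = 3.09 cm/yr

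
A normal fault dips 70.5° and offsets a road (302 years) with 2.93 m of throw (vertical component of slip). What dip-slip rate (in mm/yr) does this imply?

10.3 mm/yr

dip-slip = throw / sin(dip) = 2.93 m / sin(70.5°) = 3.108 m
rate = 3.108 m / 302 years = 0.0103 m/yr = 10.3 mm/yr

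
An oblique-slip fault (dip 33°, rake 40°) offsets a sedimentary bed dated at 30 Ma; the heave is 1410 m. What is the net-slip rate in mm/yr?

0.0872 mm/yr

dip-slip = heave / cos(dip) = 1410 / cos(33°) = 1681 m
net slip = dip-slip / sin(rake) = 1681 / sin(40°) = 2616 m
rate = 2616 m / 30 Ma = 0.0000872 m/yr = 0.0872 mm/yr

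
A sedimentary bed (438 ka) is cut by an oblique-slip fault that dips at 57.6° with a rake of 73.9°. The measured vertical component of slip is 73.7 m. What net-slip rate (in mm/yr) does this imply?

dip-slip = throw / sin(dip) = 73.7 / sin(57.6°) = 87.29 m
net slip = dip-slip / sin(rake) = 87.29 / sin(73.9°) = 90.85 m
rate = 90.85 m / 438 ka = 0.000207 m/yr = 0.207 mm/yr

0.207 mm/yr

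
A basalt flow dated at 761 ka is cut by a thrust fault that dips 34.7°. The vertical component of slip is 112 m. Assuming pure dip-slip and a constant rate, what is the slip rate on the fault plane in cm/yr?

0.0259 cm/yr

dip-slip = throw / sin(dip) = 112 m / sin(34.7°) = 196.7 m
rate = 196.7 m / 761 ka = 0.000259 m/yr = 0.0259 cm/yr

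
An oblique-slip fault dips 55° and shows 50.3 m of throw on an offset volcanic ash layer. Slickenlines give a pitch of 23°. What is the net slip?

157 m

dip-slip = throw / sin(dip) = 50.3 / sin(55°) = 61.40 m
net slip = dip-slip / sin(rake) = 61.40 / sin(23°) = 157 m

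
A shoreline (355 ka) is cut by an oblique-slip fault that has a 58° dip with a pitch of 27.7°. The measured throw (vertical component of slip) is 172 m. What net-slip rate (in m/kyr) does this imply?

dip-slip = throw / sin(dip) = 172 / sin(58°) = 202.8 m
net slip = dip-slip / sin(rake) = 202.8 / sin(27.7°) = 436.3 m
rate = 436.3 m / 355 ka = 0.00123 m/yr = 1.23 m/kyr

1.23 m/kyr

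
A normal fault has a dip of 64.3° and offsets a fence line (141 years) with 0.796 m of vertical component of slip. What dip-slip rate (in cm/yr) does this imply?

dip-slip = throw / sin(dip) = 0.796 m / sin(64.3°) = 0.8834 m
rate = 0.8834 m / 141 years = 0.00627 m/yr = 0.627 cm/yr

0.627 cm/yr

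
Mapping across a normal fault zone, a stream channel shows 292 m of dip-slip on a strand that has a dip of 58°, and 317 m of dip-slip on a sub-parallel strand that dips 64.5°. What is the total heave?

heave_A = 292 × cos(58°) = 154.7 m
heave_B = 317 × cos(64.5°) = 136.5 m
total = 154.7 + 136.5 = 291 m

291 m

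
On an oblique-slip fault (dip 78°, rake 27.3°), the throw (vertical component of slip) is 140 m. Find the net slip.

dip-slip = throw / sin(dip) = 140 / sin(78°) = 143.1 m
net slip = dip-slip / sin(rake) = 143.1 / sin(27.3°) = 312 m

312 m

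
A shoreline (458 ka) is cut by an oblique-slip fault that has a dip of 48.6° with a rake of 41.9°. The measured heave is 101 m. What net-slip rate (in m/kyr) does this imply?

dip-slip = heave / cos(dip) = 101 / cos(48.6°) = 152.7 m
net slip = dip-slip / sin(rake) = 152.7 / sin(41.9°) = 228.7 m
rate = 228.7 m / 458 ka = 0.000499 m/yr = 0.499 m/kyr

0.499 m/kyr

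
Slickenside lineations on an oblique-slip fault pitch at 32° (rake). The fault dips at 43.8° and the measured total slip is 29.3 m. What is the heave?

11.2 m

dip-slip = net slip × sin(rake) = 29.3 m × sin(32°) = 15.53 m
heave = dip-slip × cos(dip) = 15.53 × cos(43.8°) = 11.2 m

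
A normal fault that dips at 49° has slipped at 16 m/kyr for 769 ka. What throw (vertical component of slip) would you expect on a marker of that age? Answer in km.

dip-slip = rate × time = 16 m/kyr × 769 ka = 12300 m
throw = dip-slip × sin(dip) = 12300 × sin(49°) = 9290 m = 9.29 km

9.29 km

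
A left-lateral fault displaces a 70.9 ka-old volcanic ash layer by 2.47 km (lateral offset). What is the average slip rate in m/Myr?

34800 m/Myr

rate = 2.47 km / 70.9 ka = 0.0348 m/yr = 34800 m/Myr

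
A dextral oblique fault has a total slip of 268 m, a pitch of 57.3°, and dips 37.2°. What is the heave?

dip-slip = net slip × sin(rake) = 268 m × sin(57.3°) = 225.5 m
heave = dip-slip × cos(dip) = 225.5 × cos(37.2°) = 180 m

180 m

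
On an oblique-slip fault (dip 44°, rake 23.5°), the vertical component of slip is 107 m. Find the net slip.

dip-slip = throw / sin(dip) = 107 / sin(44°) = 154 m
net slip = dip-slip / sin(rake) = 154 / sin(23.5°) = 386 m

386 m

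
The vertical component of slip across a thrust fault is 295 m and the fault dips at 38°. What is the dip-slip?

dip-slip = throw / sin(dip) = 295 / sin(38°) = 479 m

479 m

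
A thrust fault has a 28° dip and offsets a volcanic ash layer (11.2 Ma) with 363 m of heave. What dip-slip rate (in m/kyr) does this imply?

dip-slip = heave / cos(dip) = 363 m / cos(28°) = 411.1 m
rate = 411.1 m / 11.2 Ma = 0.0000367 m/yr = 0.0367 m/kyr

0.0367 m/kyr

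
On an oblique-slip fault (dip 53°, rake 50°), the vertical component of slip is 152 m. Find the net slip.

dip-slip = throw / sin(dip) = 152 / sin(53°) = 190.3 m
net slip = dip-slip / sin(rake) = 190.3 / sin(50°) = 248 m

248 m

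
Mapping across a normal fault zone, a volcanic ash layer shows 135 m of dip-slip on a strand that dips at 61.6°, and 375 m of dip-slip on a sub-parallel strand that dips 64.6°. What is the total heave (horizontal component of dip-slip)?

225 m

heave_A = 135 × cos(61.6°) = 64.21 m
heave_B = 375 × cos(64.6°) = 160.9 m
total = 64.21 + 160.9 = 225 m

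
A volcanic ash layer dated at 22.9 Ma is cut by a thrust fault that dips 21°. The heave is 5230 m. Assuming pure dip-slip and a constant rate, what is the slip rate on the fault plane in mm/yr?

0.245 mm/yr

dip-slip = heave / cos(dip) = 5230 m / cos(21°) = 5602 m
rate = 5602 m / 22.9 Ma = 0.000245 m/yr = 0.245 mm/yr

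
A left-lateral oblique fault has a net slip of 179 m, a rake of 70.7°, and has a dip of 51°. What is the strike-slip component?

strike-slip = net slip × cos(rake) = 179 m × cos(70.7°) = 59.2 m

59.2 m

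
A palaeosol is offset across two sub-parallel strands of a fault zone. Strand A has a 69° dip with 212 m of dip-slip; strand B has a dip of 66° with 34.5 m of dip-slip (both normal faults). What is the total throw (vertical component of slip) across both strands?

throw_A = 212 × sin(69°) = 197.9 m
throw_B = 34.5 × sin(66°) = 31.52 m
total = 197.9 + 31.52 = 229 m

229 m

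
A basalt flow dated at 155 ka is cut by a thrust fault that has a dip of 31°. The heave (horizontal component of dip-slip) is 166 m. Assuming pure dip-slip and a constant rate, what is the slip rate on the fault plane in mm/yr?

1.25 mm/yr

dip-slip = heave / cos(dip) = 166 m / cos(31°) = 193.7 m
rate = 193.7 m / 155 ka = 0.00125 m/yr = 1.25 mm/yr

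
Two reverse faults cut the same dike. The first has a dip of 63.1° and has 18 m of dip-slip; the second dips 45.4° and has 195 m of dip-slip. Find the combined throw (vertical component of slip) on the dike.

155 m

throw_A = 18 × sin(63.1°) = 16.05 m
throw_B = 195 × sin(45.4°) = 138.8 m
total = 16.05 + 138.8 = 155 m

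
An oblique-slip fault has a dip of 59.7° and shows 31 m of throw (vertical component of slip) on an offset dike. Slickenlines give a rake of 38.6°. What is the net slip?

dip-slip = throw / sin(dip) = 31 / sin(59.7°) = 35.90 m
net slip = dip-slip / sin(rake) = 35.90 / sin(38.6°) = 57.6 m

57.6 m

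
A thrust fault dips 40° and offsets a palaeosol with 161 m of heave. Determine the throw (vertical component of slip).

135 m

throw = heave × tan(dip) = 161 × tan(40°) = 135 m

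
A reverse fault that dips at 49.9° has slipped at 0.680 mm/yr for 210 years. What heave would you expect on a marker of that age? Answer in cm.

dip-slip = rate × time = 0.680 mm/yr × 210 years = 0.1428 m
heave = dip-slip × cos(dip) = 0.1428 × cos(49.9°) = 0.0920 m = 9.20 cm

9.20 cm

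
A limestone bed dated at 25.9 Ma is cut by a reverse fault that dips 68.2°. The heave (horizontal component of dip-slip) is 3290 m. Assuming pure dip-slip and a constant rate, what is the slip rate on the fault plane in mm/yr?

0.342 mm/yr

dip-slip = heave / cos(dip) = 3290 m / cos(68.2°) = 8859 m
rate = 8859 m / 25.9 Ma = 0.000342 m/yr = 0.342 mm/yr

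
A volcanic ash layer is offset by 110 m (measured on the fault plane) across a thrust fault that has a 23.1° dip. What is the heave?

heave = dip-slip × cos(dip) = 110 m × cos(23.1°) = 101 m

101 m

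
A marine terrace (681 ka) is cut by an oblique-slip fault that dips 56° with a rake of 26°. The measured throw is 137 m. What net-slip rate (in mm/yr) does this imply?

dip-slip = throw / sin(dip) = 137 / sin(56°) = 165.3 m
net slip = dip-slip / sin(rake) = 165.3 / sin(26°) = 377 m
rate = 377 m / 681 ka = 0.000554 m/yr = 0.554 mm/yr

0.554 mm/yr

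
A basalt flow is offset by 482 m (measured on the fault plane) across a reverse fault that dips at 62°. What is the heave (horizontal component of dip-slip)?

226 m

heave = dip-slip × cos(dip) = 482 m × cos(62°) = 226 m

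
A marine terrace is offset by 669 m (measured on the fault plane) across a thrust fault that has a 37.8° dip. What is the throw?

410 m

throw = dip-slip × sin(dip) = 669 m × sin(37.8°) = 410 m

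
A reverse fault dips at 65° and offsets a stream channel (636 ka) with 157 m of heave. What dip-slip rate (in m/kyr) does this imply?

0.584 m/kyr

dip-slip = heave / cos(dip) = 157 m / cos(65°) = 371.5 m
rate = 371.5 m / 636 ka = 0.000584 m/yr = 0.584 m/kyr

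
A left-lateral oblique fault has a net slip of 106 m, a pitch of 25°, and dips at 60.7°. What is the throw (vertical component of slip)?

39.1 m

dip-slip = net slip × sin(rake) = 106 m × sin(25°) = 44.80 m
throw = dip-slip × sin(dip) = 44.80 × sin(60.7°) = 39.1 m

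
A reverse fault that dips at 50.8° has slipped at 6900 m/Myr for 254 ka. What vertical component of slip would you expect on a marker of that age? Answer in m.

1360 m

dip-slip = rate × time = 6900 m/Myr × 254 ka = 1753 m
throw = dip-slip × sin(dip) = 1753 × sin(50.8°) = 1360 m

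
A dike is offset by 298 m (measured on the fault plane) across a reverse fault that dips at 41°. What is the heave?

heave = dip-slip × cos(dip) = 298 m × cos(41°) = 225 m

225 m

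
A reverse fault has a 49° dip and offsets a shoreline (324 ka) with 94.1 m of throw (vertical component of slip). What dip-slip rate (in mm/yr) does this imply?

0.385 mm/yr

dip-slip = throw / sin(dip) = 94.1 m / sin(49°) = 124.7 m
rate = 124.7 m / 324 ka = 0.000385 m/yr = 0.385 mm/yr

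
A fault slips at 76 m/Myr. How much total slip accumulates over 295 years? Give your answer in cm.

2.24 cm

slip = rate × time = 76 m/Myr × 295 years = 0.0224 m = 2.24 cm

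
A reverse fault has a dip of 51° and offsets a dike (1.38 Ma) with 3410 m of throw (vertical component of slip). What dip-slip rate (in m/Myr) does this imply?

dip-slip = throw / sin(dip) = 3410 m / sin(51°) = 4388 m
rate = 4388 m / 1.38 Ma = 0.00318 m/yr = 3180 m/Myr

3180 m/Myr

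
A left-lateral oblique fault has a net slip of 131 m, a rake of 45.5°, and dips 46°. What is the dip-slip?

dip-slip = net slip × sin(rake) = 131 m × sin(45.5°) = 93.4 m

93.4 m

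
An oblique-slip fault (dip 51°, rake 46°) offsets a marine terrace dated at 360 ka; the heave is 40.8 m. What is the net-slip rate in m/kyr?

dip-slip = heave / cos(dip) = 40.8 / cos(51°) = 64.83 m
net slip = dip-slip / sin(rake) = 64.83 / sin(46°) = 90.13 m
rate = 90.13 m / 360 ka = 0.000250 m/yr = 0.250 m/kyr

0.250 m/kyr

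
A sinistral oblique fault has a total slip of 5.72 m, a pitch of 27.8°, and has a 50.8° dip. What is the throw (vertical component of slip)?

dip-slip = net slip × sin(rake) = 5.72 m × sin(27.8°) = 2.668 m
throw = dip-slip × sin(dip) = 2.668 × sin(50.8°) = 2.07 m

2.07 m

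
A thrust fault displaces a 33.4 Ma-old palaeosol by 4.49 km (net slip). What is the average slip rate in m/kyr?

0.134 m/kyr

rate = 4.49 km / 33.4 Ma = 0.000134 m/yr = 0.134 m/kyr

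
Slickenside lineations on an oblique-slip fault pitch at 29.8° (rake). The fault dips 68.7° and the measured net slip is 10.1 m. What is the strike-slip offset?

strike-slip = net slip × cos(rake) = 10.1 m × cos(29.8°) = 8.76 m

8.76 m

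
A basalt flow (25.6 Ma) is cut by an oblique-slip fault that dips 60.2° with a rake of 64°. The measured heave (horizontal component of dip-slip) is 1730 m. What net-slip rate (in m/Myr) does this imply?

151 m/Myr

dip-slip = heave / cos(dip) = 1730 / cos(60.2°) = 3481 m
net slip = dip-slip / sin(rake) = 3481 / sin(64°) = 3873 m
rate = 3873 m / 25.6 Ma = 0.000151 m/yr = 151 m/Myr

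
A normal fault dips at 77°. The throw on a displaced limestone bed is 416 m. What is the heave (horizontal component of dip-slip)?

96 m

heave = throw / tan(dip) = 416 / tan(77°) = 96 m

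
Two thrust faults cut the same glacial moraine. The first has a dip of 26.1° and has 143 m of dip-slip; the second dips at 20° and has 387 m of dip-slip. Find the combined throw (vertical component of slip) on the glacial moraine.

throw_A = 143 × sin(26.1°) = 62.91 m
throw_B = 387 × sin(20°) = 132.4 m
total = 62.91 + 132.4 = 195 m

195 m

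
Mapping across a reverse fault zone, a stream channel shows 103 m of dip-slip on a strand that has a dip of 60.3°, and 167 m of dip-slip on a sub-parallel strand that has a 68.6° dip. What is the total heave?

112 m

heave_A = 103 × cos(60.3°) = 51.03 m
heave_B = 167 × cos(68.6°) = 60.93 m
total = 51.03 + 60.93 = 112 m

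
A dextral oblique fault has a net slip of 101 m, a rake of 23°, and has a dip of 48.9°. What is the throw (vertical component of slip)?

29.7 m

dip-slip = net slip × sin(rake) = 101 m × sin(23°) = 39.46 m
throw = dip-slip × sin(dip) = 39.46 × sin(48.9°) = 29.7 m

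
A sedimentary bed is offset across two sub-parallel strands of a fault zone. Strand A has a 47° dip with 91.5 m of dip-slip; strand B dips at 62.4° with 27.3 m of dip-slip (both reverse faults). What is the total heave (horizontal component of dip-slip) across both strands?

heave_A = 91.5 × cos(47°) = 62.40 m
heave_B = 27.3 × cos(62.4°) = 12.65 m
total = 62.40 + 12.65 = 75.1 m

75.1 m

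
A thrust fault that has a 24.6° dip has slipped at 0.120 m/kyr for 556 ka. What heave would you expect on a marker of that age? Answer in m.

dip-slip = rate × time = 0.120 m/kyr × 556 ka = 66.72 m
heave = dip-slip × cos(dip) = 66.72 × cos(24.6°) = 60.7 m

60.7 m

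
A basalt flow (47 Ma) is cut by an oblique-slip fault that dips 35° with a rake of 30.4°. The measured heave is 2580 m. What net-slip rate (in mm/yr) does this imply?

0.132 mm/yr

dip-slip = heave / cos(dip) = 2580 / cos(35°) = 3150 m
net slip = dip-slip / sin(rake) = 3150 / sin(30.4°) = 6224 m
rate = 6224 m / 47 Ma = 0.000132 m/yr = 0.132 mm/yr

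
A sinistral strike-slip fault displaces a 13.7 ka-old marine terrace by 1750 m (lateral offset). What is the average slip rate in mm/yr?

rate = 1750 m / 13.7 ka = 0.128 m/yr = 128 mm/yr

128 mm/yr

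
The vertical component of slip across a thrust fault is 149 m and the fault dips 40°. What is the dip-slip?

232 m

dip-slip = throw / sin(dip) = 149 / sin(40°) = 232 m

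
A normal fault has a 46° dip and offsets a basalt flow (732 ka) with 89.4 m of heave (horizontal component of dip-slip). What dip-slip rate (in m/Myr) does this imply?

dip-slip = heave / cos(dip) = 89.4 m / cos(46°) = 128.7 m
rate = 128.7 m / 732 ka = 0.000176 m/yr = 176 m/Myr

176 m/Myr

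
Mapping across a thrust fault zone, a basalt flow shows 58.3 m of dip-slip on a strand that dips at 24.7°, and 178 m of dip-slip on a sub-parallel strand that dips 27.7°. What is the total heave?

211 m

heave_A = 58.3 × cos(24.7°) = 52.97 m
heave_B = 178 × cos(27.7°) = 157.6 m
total = 52.97 + 157.6 = 211 m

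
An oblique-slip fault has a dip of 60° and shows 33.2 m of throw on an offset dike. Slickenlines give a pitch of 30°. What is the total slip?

76.7 m

dip-slip = throw / sin(dip) = 33.2 / sin(60°) = 38.34 m
net slip = dip-slip / sin(rake) = 38.34 / sin(30°) = 76.7 m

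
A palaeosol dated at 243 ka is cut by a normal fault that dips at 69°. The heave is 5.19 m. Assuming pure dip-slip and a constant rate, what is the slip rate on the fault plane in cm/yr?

dip-slip = heave / cos(dip) = 5.19 m / cos(69°) = 14.48 m
rate = 14.48 m / 243 ka = 0.0000596 m/yr = 0.00596 cm/yr

0.00596 cm/yr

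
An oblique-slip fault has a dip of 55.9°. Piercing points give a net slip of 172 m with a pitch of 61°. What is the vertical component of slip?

dip-slip = net slip × sin(rake) = 172 m × sin(61°) = 150.4 m
throw = dip-slip × sin(dip) = 150.4 × sin(55.9°) = 125 m

125 m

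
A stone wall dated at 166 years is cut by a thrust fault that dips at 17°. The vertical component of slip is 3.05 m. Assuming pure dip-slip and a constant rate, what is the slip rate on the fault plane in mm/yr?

dip-slip = throw / sin(dip) = 3.05 m / sin(17°) = 10.43 m
rate = 10.43 m / 166 years = 0.0628 m/yr = 62.8 mm/yr

62.8 mm/yr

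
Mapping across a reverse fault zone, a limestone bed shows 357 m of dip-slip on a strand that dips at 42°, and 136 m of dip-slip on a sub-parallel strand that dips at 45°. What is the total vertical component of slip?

throw_A = 357 × sin(42°) = 238.9 m
throw_B = 136 × sin(45°) = 96.17 m
total = 238.9 + 96.17 = 335 m

335 m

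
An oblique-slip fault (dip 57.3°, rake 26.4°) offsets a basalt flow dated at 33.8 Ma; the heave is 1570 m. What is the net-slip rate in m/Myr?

dip-slip = heave / cos(dip) = 1570 / cos(57.3°) = 2906 m
net slip = dip-slip / sin(rake) = 2906 / sin(26.4°) = 6536 m
rate = 6536 m / 33.8 Ma = 0.000193 m/yr = 193 m/Myr

193 m/Myr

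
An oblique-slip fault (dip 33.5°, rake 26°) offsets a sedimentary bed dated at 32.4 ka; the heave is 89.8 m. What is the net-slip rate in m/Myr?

7580 m/Myr

dip-slip = heave / cos(dip) = 89.8 / cos(33.5°) = 107.7 m
net slip = dip-slip / sin(rake) = 107.7 / sin(26°) = 245.7 m
rate = 245.7 m / 32.4 ka = 0.00758 m/yr = 7580 m/Myr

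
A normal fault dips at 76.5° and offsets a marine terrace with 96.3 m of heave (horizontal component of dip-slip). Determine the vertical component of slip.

401 m

throw = heave × tan(dip) = 96.3 × tan(76.5°) = 401 m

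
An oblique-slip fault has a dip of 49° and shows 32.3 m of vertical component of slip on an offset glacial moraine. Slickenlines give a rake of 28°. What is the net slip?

dip-slip = throw / sin(dip) = 32.3 / sin(49°) = 42.80 m
net slip = dip-slip / sin(rake) = 42.80 / sin(28°) = 91.2 m

91.2 m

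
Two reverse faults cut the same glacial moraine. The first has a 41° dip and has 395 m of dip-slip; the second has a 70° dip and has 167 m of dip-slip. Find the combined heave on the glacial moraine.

355 m

heave_A = 395 × cos(41°) = 298.1 m
heave_B = 167 × cos(70°) = 57.12 m
total = 298.1 + 57.12 = 355 m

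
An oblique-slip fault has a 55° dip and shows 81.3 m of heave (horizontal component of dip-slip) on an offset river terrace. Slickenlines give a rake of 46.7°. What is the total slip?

195 m

dip-slip = heave / cos(dip) = 81.3 / cos(55°) = 141.7 m
net slip = dip-slip / sin(rake) = 141.7 / sin(46.7°) = 195 m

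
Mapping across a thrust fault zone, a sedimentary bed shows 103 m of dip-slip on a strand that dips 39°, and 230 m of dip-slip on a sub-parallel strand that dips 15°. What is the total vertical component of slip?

throw_A = 103 × sin(39°) = 64.82 m
throw_B = 230 × sin(15°) = 59.53 m
total = 64.82 + 59.53 = 124 m

124 m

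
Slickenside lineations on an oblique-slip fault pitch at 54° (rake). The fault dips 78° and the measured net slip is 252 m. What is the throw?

199 m

dip-slip = net slip × sin(rake) = 252 m × sin(54°) = 203.9 m
throw = dip-slip × sin(dip) = 203.9 × sin(78°) = 199 m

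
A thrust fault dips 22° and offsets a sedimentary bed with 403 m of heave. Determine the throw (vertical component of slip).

throw = heave × tan(dip) = 403 × tan(22°) = 163 m

163 m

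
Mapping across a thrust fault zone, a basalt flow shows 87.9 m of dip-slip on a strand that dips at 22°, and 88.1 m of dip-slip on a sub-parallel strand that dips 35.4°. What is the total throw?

throw_A = 87.9 × sin(22°) = 32.93 m
throw_B = 88.1 × sin(35.4°) = 51.03 m
total = 32.93 + 51.03 = 84 m

84 m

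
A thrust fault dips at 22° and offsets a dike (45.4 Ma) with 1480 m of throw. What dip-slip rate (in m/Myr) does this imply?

87 m/Myr

dip-slip = throw / sin(dip) = 1480 m / sin(22°) = 3951 m
rate = 3951 m / 45.4 Ma = 0.0000870 m/yr = 87 m/Myr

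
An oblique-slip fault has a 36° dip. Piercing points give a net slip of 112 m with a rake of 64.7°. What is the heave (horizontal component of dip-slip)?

dip-slip = net slip × sin(rake) = 112 m × sin(64.7°) = 101.3 m
heave = dip-slip × cos(dip) = 101.3 × cos(36°) = 81.9 m

81.9 m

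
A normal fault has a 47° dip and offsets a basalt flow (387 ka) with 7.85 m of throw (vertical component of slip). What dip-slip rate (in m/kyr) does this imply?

0.0277 m/kyr

dip-slip = throw / sin(dip) = 7.85 m / sin(47°) = 10.73 m
rate = 10.73 m / 387 ka = 0.0000277 m/yr = 0.0277 m/kyr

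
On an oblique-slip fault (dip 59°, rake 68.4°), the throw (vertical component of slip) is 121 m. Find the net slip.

dip-slip = throw / sin(dip) = 121 / sin(59°) = 141.2 m
net slip = dip-slip / sin(rake) = 141.2 / sin(68.4°) = 152 m

152 m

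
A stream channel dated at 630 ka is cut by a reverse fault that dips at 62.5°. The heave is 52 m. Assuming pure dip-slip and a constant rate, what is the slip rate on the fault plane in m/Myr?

dip-slip = heave / cos(dip) = 52 m / cos(62.5°) = 112.6 m
rate = 112.6 m / 630 ka = 0.000179 m/yr = 179 m/Myr

179 m/Myr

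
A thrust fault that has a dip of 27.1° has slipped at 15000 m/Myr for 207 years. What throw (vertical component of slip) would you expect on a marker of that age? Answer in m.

dip-slip = rate × time = 15000 m/Myr × 207 years = 3.105 m
throw = dip-slip × sin(dip) = 3.105 × sin(27.1°) = 1.41 m

1.41 m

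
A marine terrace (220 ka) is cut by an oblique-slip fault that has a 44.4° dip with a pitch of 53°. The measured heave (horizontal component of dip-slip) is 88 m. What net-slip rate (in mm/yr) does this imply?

dip-slip = heave / cos(dip) = 88 / cos(44.4°) = 123.2 m
net slip = dip-slip / sin(rake) = 123.2 / sin(53°) = 154.2 m
rate = 154.2 m / 220 ka = 0.000701 m/yr = 0.701 mm/yr

0.701 mm/yr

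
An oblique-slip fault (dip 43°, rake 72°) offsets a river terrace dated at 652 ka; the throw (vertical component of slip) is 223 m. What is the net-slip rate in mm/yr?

0.527 mm/yr

dip-slip = throw / sin(dip) = 223 / sin(43°) = 327 m
net slip = dip-slip / sin(rake) = 327 / sin(72°) = 343.8 m
rate = 343.8 m / 652 ka = 0.000527 m/yr = 0.527 mm/yr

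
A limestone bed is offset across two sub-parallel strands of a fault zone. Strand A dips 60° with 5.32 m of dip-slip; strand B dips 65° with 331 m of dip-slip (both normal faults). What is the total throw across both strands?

305 m

throw_A = 5.32 × sin(60°) = 4.607 m
throw_B = 331 × sin(65°) = 300 m
total = 4.607 + 300 = 305 m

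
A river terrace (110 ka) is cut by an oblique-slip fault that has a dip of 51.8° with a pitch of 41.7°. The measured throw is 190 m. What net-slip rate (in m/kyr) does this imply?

dip-slip = throw / sin(dip) = 190 / sin(51.8°) = 241.8 m
net slip = dip-slip / sin(rake) = 241.8 / sin(41.7°) = 363.4 m
rate = 363.4 m / 110 ka = 0.00330 m/yr = 3.30 m/kyr

3.30 m/kyr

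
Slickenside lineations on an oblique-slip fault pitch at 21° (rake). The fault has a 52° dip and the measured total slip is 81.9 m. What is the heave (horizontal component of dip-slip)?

18.1 m

dip-slip = net slip × sin(rake) = 81.9 m × sin(21°) = 29.35 m
heave = dip-slip × cos(dip) = 29.35 × cos(52°) = 18.1 m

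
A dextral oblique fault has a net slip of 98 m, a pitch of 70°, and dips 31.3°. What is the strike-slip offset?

33.5 m

strike-slip = net slip × cos(rake) = 98 m × cos(70°) = 33.5 m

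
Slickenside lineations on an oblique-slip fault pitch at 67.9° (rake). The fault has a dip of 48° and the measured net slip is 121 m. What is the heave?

dip-slip = net slip × sin(rake) = 121 m × sin(67.9°) = 112.1 m
heave = dip-slip × cos(dip) = 112.1 × cos(48°) = 75 m

75 m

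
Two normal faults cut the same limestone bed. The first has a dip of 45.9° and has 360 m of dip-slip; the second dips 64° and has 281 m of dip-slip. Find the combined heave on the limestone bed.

374 m

heave_A = 360 × cos(45.9°) = 250.5 m
heave_B = 281 × cos(64°) = 123.2 m
total = 250.5 + 123.2 = 374 m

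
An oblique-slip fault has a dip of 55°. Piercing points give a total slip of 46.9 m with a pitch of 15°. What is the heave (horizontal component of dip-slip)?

dip-slip = net slip × sin(rake) = 46.9 m × sin(15°) = 12.14 m
heave = dip-slip × cos(dip) = 12.14 × cos(55°) = 6.96 m

6.96 m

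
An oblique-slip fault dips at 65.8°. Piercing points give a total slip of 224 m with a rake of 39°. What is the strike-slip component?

174 m

strike-slip = net slip × cos(rake) = 224 m × cos(39°) = 174 m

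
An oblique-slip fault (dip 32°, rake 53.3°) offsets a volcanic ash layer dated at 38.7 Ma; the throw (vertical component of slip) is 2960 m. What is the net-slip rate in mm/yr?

dip-slip = throw / sin(dip) = 2960 / sin(32°) = 5586 m
net slip = dip-slip / sin(rake) = 5586 / sin(53.3°) = 6967 m
rate = 6967 m / 38.7 Ma = 0.000180 m/yr = 0.180 mm/yr

0.180 mm/yr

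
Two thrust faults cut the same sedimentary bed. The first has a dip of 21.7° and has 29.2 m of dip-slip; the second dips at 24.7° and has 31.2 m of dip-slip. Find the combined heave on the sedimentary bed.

heave_A = 29.2 × cos(21.7°) = 27.13 m
heave_B = 31.2 × cos(24.7°) = 28.35 m
total = 27.13 + 28.35 = 55.5 m

55.5 m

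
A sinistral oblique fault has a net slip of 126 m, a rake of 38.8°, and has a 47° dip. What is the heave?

53.8 m

dip-slip = net slip × sin(rake) = 126 m × sin(38.8°) = 78.95 m
heave = dip-slip × cos(dip) = 78.95 × cos(47°) = 53.8 m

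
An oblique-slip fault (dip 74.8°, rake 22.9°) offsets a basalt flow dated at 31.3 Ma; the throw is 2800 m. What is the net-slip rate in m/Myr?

238 m/Myr

dip-slip = throw / sin(dip) = 2800 / sin(74.8°) = 2902 m
net slip = dip-slip / sin(rake) = 2902 / sin(22.9°) = 7457 m
rate = 7457 m / 31.3 Ma = 0.000238 m/yr = 238 m/Myr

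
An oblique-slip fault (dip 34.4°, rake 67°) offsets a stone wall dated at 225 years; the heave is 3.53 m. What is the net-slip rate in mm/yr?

20.7 mm/yr

dip-slip = heave / cos(dip) = 3.53 / cos(34.4°) = 4.278 m
net slip = dip-slip / sin(rake) = 4.278 / sin(67°) = 4.648 m
rate = 4.648 m / 225 years = 0.0207 m/yr = 20.7 mm/yr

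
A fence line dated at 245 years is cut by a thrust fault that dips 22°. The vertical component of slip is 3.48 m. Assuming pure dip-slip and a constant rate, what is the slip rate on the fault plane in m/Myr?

37900 m/Myr

dip-slip = throw / sin(dip) = 3.48 m / sin(22°) = 9.290 m
rate = 9.290 m / 245 years = 0.0379 m/yr = 37900 m/Myr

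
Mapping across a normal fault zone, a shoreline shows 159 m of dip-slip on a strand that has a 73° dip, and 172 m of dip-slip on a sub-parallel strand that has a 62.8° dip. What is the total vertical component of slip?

throw_A = 159 × sin(73°) = 152.1 m
throw_B = 172 × sin(62.8°) = 153 m
total = 152.1 + 153 = 305 m

305 m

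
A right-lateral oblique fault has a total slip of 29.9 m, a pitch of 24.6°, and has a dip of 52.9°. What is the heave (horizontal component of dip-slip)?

dip-slip = net slip × sin(rake) = 29.9 m × sin(24.6°) = 12.45 m
heave = dip-slip × cos(dip) = 12.45 × cos(52.9°) = 7.51 m

7.51 m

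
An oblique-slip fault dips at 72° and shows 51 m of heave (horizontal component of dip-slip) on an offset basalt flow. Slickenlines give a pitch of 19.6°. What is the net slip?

dip-slip = heave / cos(dip) = 51 / cos(72°) = 165 m
net slip = dip-slip / sin(rake) = 165 / sin(19.6°) = 492 m

492 m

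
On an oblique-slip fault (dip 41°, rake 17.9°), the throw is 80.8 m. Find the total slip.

401 m

dip-slip = throw / sin(dip) = 80.8 / sin(41°) = 123.2 m
net slip = dip-slip / sin(rake) = 123.2 / sin(17.9°) = 401 m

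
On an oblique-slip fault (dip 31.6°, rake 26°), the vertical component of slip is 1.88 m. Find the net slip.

dip-slip = throw / sin(dip) = 1.88 / sin(31.6°) = 3.588 m
net slip = dip-slip / sin(rake) = 3.588 / sin(26°) = 8.18 m

8.18 m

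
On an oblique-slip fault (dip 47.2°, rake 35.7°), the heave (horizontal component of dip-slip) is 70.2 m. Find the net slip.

177 m

dip-slip = heave / cos(dip) = 70.2 / cos(47.2°) = 103.3 m
net slip = dip-slip / sin(rake) = 103.3 / sin(35.7°) = 177 m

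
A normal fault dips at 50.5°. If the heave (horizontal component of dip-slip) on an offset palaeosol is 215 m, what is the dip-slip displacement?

338 m

dip-slip = heave / cos(dip) = 215 / cos(50.5°) = 338 m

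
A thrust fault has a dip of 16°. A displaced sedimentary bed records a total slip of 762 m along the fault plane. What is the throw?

throw = dip-slip × sin(dip) = 762 m × sin(16°) = 210 m

210 m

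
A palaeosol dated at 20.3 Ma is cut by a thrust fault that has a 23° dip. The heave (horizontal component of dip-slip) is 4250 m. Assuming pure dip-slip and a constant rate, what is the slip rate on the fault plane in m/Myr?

dip-slip = heave / cos(dip) = 4250 m / cos(23°) = 4617 m
rate = 4617 m / 20.3 Ma = 0.000227 m/yr = 227 m/Myr

227 m/Myr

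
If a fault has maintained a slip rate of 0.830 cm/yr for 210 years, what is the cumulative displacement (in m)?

slip = rate × time = 0.830 cm/yr × 210 years = 1.74 m

1.74 m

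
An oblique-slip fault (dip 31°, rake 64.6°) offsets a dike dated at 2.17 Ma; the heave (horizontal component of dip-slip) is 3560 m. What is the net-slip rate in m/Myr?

2120 m/Myr

dip-slip = heave / cos(dip) = 3560 / cos(31°) = 4153 m
net slip = dip-slip / sin(rake) = 4153 / sin(64.6°) = 4598 m
rate = 4598 m / 2.17 Ma = 0.00212 m/yr = 2120 m/Myr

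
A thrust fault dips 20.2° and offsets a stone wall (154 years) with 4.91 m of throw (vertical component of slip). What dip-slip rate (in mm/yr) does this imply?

92.3 mm/yr

dip-slip = throw / sin(dip) = 4.91 m / sin(20.2°) = 14.22 m
rate = 14.22 m / 154 years = 0.0923 m/yr = 92.3 mm/yr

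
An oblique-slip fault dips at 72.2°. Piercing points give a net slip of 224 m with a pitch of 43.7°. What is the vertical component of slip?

147 m

dip-slip = net slip × sin(rake) = 224 m × sin(43.7°) = 154.8 m
throw = dip-slip × sin(dip) = 154.8 × sin(72.2°) = 147 m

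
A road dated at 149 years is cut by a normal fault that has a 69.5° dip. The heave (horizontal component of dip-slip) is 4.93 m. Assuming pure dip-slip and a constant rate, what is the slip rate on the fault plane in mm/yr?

dip-slip = heave / cos(dip) = 4.93 m / cos(69.5°) = 14.08 m
rate = 14.08 m / 149 years = 0.0945 m/yr = 94.5 mm/yr

94.5 mm/yr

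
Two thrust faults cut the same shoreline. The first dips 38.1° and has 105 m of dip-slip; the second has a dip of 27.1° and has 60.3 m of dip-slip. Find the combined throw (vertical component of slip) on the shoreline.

throw_A = 105 × sin(38.1°) = 64.79 m
throw_B = 60.3 × sin(27.1°) = 27.47 m
total = 64.79 + 27.47 = 92.3 m

92.3 m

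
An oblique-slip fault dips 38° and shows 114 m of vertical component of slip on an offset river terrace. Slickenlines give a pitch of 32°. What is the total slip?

349 m

dip-slip = throw / sin(dip) = 114 / sin(38°) = 185.2 m
net slip = dip-slip / sin(rake) = 185.2 / sin(32°) = 349 m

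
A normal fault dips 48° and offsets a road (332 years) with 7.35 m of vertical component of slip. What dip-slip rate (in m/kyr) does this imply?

29.8 m/kyr

dip-slip = throw / sin(dip) = 7.35 m / sin(48°) = 9.890 m
rate = 9.890 m / 332 years = 0.0298 m/yr = 29.8 m/kyr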